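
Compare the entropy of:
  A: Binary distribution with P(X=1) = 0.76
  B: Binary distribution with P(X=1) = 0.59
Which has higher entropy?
B

For binary distributions, entropy is maximized at p=0.5 and decreases as p moves toward 0 or 1.

H(A) = H(0.76) = 0.7950 bits
H(B) = H(0.59) = 0.9765 bits

Distribution B (p=0.59) is closer to uniform (p=0.5), so it has higher entropy.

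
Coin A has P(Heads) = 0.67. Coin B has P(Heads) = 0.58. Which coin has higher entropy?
B

For binary distributions, entropy is maximized at p=0.5 and decreases as p moves toward 0 or 1.

H(A) = H(0.67) = 0.9149 bits
H(B) = H(0.58) = 0.9815 bits

Distribution B (p=0.58) is closer to uniform (p=0.5), so it has higher entropy.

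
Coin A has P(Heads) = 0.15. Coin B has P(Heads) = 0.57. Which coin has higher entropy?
B

For binary distributions, entropy is maximized at p=0.5 and decreases as p moves toward 0 or 1.

H(A) = H(0.15) = 0.6098 bits
H(B) = H(0.57) = 0.9858 bits

Distribution B (p=0.57) is closer to uniform (p=0.5), so it has higher entropy.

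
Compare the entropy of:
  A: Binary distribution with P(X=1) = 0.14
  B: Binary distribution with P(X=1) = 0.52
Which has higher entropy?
B

For binary distributions, entropy is maximized at p=0.5 and decreases as p moves toward 0 or 1.

H(A) = H(0.14) = 0.5842 bits
H(B) = H(0.52) = 0.9988 bits

Distribution B (p=0.52) is closer to uniform (p=0.5), so it has higher entropy.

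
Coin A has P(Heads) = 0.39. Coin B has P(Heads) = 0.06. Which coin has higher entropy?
A

For binary distributions, entropy is maximized at p=0.5 and decreases as p moves toward 0 or 1.

H(A) = H(0.39) = 0.9648 bits
H(B) = H(0.06) = 0.3274 bits

Distribution A (p=0.39) is closer to uniform (p=0.5), so it has higher entropy.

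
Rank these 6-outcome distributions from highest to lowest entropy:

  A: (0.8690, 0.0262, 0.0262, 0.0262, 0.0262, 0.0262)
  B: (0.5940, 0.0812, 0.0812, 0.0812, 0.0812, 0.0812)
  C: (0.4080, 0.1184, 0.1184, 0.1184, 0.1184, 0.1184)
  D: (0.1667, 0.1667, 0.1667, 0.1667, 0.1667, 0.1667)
D > C > B > A

Key insight: Entropy is maximized by uniform distributions and minimized by concentrated distributions.

Entropies:
  H(A) = 0.8643 bits
  H(B) = 1.9171 bits
  H(C) = 2.3500 bits
  H(D) = 2.5850 bits

Ranking: D > C > B > A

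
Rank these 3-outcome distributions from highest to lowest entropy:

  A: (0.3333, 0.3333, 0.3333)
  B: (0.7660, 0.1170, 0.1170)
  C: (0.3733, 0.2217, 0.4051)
A > C > B

Key insight: Entropy is maximized by uniform distributions and minimized by concentrated distributions.

- Uniform distributions have maximum entropy log₂(3) = 1.5850 bits
- The more "peaked" or concentrated a distribution, the lower its entropy

Entropies:
  H(A) = 1.5850 bits
  H(B) = 1.0189 bits
  H(C) = 1.5406 bits

Ranking: A > C > B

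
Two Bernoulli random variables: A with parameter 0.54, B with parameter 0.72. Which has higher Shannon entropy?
A

For binary distributions, entropy is maximized at p=0.5 and decreases as p moves toward 0 or 1.

H(A) = H(0.54) = 0.9954 bits
H(B) = H(0.72) = 0.8555 bits

Distribution A (p=0.54) is closer to uniform (p=0.5), so it has higher entropy.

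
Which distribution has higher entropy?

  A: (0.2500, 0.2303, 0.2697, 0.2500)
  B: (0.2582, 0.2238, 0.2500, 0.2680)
A

Both distributions are close to uniform, making this a harder comparison.

H(A) = 1.9978 bits
H(B) = 1.9968 bits

The distribution closer to uniform has higher entropy.
Answer: A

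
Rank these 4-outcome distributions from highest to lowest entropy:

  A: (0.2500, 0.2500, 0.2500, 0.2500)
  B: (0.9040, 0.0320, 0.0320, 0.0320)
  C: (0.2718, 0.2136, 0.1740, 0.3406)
A > C > B

Key insight: Entropy is maximized by uniform distributions and minimized by concentrated distributions.

- Uniform distributions have maximum entropy log₂(4) = 2.0000 bits
- The more "peaked" or concentrated a distribution, the lower its entropy

Entropies:
  H(A) = 2.0000 bits
  H(B) = 0.6083 bits
  H(C) = 1.9547 bits

Ranking: A > C > B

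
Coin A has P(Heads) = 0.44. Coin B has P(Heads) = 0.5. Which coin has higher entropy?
B

For binary distributions, entropy is maximized at p=0.5 and decreases as p moves toward 0 or 1.

H(A) = H(0.44) = 0.9896 bits
H(B) = H(0.5) = 1.0000 bits

Distribution B (p=0.5) is closer to uniform (p=0.5), so it has higher entropy.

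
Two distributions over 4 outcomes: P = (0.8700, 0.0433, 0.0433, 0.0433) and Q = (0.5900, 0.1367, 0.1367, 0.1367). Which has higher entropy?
Q

P is highly concentrated on one outcome (87%), making it nearly deterministic. Q spreads its mass more evenly (max 59%). The more spread-out distribution has higher entropy: H(P) ≈ 0.763 bits, H(Q) ≈ 1.626 bits.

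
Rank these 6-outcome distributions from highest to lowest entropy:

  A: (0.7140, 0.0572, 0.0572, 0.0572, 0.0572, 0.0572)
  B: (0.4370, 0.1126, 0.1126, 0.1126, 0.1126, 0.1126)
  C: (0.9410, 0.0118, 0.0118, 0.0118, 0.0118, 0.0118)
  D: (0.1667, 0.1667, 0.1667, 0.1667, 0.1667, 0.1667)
D > B > A > C

Key insight: Entropy is maximized by uniform distributions and minimized by concentrated distributions.

Entropies:
  H(A) = 1.5276 bits
  H(B) = 2.2958 bits
  H(C) = 0.4605 bits
  H(D) = 2.5850 bits

Ranking: D > B > A > C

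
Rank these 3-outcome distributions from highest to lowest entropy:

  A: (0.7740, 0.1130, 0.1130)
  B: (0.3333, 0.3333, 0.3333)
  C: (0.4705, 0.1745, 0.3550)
B > C > A

Key insight: Entropy is maximized by uniform distributions and minimized by concentrated distributions.

- Uniform distributions have maximum entropy log₂(3) = 1.5850 bits
- The more "peaked" or concentrated a distribution, the lower its entropy

Entropies:
  H(A) = 0.9970 bits
  H(B) = 1.5850 bits
  H(C) = 1.4817 bits

Ranking: B > C > A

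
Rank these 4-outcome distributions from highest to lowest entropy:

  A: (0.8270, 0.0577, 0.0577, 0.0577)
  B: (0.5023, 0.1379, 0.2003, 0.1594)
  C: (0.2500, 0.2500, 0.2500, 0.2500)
C > B > A

Key insight: Entropy is maximized by uniform distributions and minimized by concentrated distributions.

- Uniform distributions have maximum entropy log₂(4) = 2.0000 bits
- The more "peaked" or concentrated a distribution, the lower its entropy

Entropies:
  H(A) = 0.9387 bits
  H(B) = 1.7801 bits
  H(C) = 2.0000 bits

Ranking: C > B > A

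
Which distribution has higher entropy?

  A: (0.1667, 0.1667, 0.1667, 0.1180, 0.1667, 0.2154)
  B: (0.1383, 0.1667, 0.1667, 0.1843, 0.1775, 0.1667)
B

Both distributions are close to uniform, making this a harder comparison.

H(A) = 2.5641 bits
H(B) = 2.5795 bits

The distribution closer to uniform has higher entropy.
Answer: B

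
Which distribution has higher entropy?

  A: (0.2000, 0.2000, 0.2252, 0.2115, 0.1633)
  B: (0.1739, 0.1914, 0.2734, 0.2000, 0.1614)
A

Both distributions are close to uniform, making this a harder comparison.

H(A) = 2.3141 bits
H(B) = 2.2959 bits

The distribution closer to uniform has higher entropy.
Answer: A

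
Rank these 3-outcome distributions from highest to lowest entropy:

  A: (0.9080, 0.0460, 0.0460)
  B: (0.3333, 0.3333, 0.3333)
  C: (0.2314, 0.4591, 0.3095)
B > C > A

Key insight: Entropy is maximized by uniform distributions and minimized by concentrated distributions.

- Uniform distributions have maximum entropy log₂(3) = 1.5850 bits
- The more "peaked" or concentrated a distribution, the lower its entropy

Entropies:
  H(A) = 0.5351 bits
  H(B) = 1.5850 bits
  H(C) = 1.5279 bits

Ranking: B > C > A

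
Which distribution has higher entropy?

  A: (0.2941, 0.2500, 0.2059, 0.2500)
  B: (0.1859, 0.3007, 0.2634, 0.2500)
A

Both distributions are close to uniform, making this a harder comparison.

H(A) = 1.9887 bits
H(B) = 1.9795 bits

The distribution closer to uniform has higher entropy.
Answer: A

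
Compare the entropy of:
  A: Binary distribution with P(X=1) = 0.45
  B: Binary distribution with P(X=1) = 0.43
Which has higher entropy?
A

For binary distributions, entropy is maximized at p=0.5 and decreases as p moves toward 0 or 1.

H(A) = H(0.45) = 0.9928 bits
H(B) = H(0.43) = 0.9858 bits

Distribution A (p=0.45) is closer to uniform (p=0.5), so it has higher entropy.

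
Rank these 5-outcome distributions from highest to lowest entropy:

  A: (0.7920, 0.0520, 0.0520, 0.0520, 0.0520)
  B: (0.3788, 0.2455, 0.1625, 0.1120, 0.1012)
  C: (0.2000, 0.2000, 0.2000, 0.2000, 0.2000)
C > B > A

Key insight: Entropy is maximized by uniform distributions and minimized by concentrated distributions.

- Uniform distributions have maximum entropy log₂(5) = 2.3219 bits
- The more "peaked" or concentrated a distribution, the lower its entropy

Entropies:
  H(A) = 1.1536 bits
  H(B) = 2.1421 bits
  H(C) = 2.3219 bits

Ranking: C > B > A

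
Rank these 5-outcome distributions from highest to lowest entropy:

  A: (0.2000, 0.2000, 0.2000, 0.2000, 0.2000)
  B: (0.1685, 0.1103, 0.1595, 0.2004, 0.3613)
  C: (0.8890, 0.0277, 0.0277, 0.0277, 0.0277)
A > B > C

Key insight: Entropy is maximized by uniform distributions and minimized by concentrated distributions.

- Uniform distributions have maximum entropy log₂(5) = 2.3219 bits
- The more "peaked" or concentrated a distribution, the lower its entropy

Entropies:
  H(A) = 2.3219 bits
  H(B) = 2.2015 bits
  H(C) = 0.7249 bits

Ranking: A > B > C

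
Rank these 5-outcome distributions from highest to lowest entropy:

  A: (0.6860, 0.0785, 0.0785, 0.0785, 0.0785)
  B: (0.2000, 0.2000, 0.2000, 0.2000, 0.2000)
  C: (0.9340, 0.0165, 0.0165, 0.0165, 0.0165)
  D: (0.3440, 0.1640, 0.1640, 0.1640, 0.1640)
B > D > A > C

Key insight: Entropy is maximized by uniform distributions and minimized by concentrated distributions.

Entropies:
  H(A) = 1.5257 bits
  H(B) = 2.3219 bits
  H(C) = 0.4828 bits
  H(D) = 2.2406 bits

Ranking: B > D > A > C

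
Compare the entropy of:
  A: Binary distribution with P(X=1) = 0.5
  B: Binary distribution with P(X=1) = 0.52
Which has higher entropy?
A

For binary distributions, entropy is maximized at p=0.5 and decreases as p moves toward 0 or 1.

H(A) = H(0.5) = 1.0000 bits
H(B) = H(0.52) = 0.9988 bits

Distribution A (p=0.5) is closer to uniform (p=0.5), so it has higher entropy.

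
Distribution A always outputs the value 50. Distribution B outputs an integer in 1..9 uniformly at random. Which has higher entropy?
B

A is deterministic, so H(A) = 0. B is uniform over 9 outcomes, so H(B) = log₂(9) = 3.170 bits. Any distribution with genuine randomness has higher entropy than a deterministic one.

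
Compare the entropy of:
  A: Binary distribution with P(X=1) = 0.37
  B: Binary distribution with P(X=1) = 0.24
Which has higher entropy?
A

For binary distributions, entropy is maximized at p=0.5 and decreases as p moves toward 0 or 1.

H(A) = H(0.37) = 0.9507 bits
H(B) = H(0.24) = 0.7950 bits

Distribution A (p=0.37) is closer to uniform (p=0.5), so it has higher entropy.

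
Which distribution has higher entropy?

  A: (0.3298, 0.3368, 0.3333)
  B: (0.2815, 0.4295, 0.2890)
A

Both distributions are close to uniform, making this a harder comparison.

H(A) = 1.5849 bits
H(B) = 1.5560 bits

The distribution closer to uniform has higher entropy.
Answer: A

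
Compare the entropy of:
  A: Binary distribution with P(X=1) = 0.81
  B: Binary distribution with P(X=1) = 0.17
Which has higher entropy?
A

For binary distributions, entropy is maximized at p=0.5 and decreases as p moves toward 0 or 1.

H(A) = H(0.81) = 0.7015 bits
H(B) = H(0.17) = 0.6577 bits

Distribution A (p=0.81) is closer to uniform (p=0.5), so it has higher entropy.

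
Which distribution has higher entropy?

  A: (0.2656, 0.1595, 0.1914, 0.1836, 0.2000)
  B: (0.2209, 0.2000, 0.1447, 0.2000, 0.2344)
B

Both distributions are close to uniform, making this a harder comparison.

H(A) = 2.3003 bits
H(B) = 2.3041 bits

The distribution closer to uniform has higher entropy.
Answer: B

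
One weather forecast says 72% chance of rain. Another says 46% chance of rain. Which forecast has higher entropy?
46% forecast

Treat each forecast as a Bernoulli distribution. Binary entropy is maximized at p=0.5 and falls off symmetrically toward 0 or 1. The 46% forecast is closer to 50%, so it is more uncertain. H(72%) ≈ 0.855 bits, H(46%) ≈ 0.995 bits.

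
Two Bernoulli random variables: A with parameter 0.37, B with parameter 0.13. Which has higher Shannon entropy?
A

For binary distributions, entropy is maximized at p=0.5 and decreases as p moves toward 0 or 1.

H(A) = H(0.37) = 0.9507 bits
H(B) = H(0.13) = 0.5574 bits

Distribution A (p=0.37) is closer to uniform (p=0.5), so it has higher entropy.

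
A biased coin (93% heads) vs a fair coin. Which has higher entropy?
Fair coin

The fair coin is uniform (p=0.5), maximizing binary entropy at 1 bit. The biased coin has H(0.93) ≈ 0.366 bits — its outcome is more predictable, so its entropy is lower.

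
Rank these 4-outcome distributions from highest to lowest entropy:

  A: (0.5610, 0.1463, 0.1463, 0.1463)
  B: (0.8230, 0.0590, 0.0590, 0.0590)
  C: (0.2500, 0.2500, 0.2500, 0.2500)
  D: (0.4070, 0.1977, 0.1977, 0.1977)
C > D > A > B

Key insight: Entropy is maximized by uniform distributions and minimized by concentrated distributions.

Entropies:
  H(A) = 1.6850 bits
  H(B) = 0.9540 bits
  H(C) = 2.0000 bits
  H(D) = 1.9148 bits

Ranking: C > D > A > B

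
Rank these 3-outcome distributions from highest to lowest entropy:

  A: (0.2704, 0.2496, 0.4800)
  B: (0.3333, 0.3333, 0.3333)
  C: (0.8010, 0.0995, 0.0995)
B > A > C

Key insight: Entropy is maximized by uniform distributions and minimized by concentrated distributions.

- Uniform distributions have maximum entropy log₂(3) = 1.5850 bits
- The more "peaked" or concentrated a distribution, the lower its entropy

Entropies:
  H(A) = 1.5183 bits
  H(B) = 1.5850 bits
  H(C) = 0.9189 bits

Ranking: B > A > C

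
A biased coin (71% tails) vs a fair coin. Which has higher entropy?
Fair coin

The fair coin is uniform (p=0.5), maximizing binary entropy at 1 bit. The biased coin has H(0.71) ≈ 0.869 bits — its outcome is more predictable, so its entropy is lower.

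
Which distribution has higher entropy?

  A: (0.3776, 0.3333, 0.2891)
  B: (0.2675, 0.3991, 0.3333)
A

Both distributions are close to uniform, making this a harder comparison.

H(A) = 1.5765 bits
H(B) = 1.5661 bits

The distribution closer to uniform has higher entropy.
Answer: A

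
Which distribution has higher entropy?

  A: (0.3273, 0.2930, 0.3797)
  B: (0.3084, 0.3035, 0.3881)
A

Both distributions are close to uniform, making this a harder comparison.

H(A) = 1.5768 bits
H(B) = 1.5754 bits

The distribution closer to uniform has higher entropy.
Answer: A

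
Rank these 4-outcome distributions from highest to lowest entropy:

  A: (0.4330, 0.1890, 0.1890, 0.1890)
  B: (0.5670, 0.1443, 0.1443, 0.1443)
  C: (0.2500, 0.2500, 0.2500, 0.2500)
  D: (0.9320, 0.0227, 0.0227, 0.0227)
C > A > B > D

Key insight: Entropy is maximized by uniform distributions and minimized by concentrated distributions.

Entropies:
  H(A) = 1.8857 bits
  H(B) = 1.6733 bits
  H(C) = 2.0000 bits
  H(D) = 0.4662 bits

Ranking: C > A > B > D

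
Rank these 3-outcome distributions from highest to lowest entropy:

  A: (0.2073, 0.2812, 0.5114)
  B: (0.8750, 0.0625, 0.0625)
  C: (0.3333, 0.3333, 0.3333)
C > A > B

Key insight: Entropy is maximized by uniform distributions and minimized by concentrated distributions.

- Uniform distributions have maximum entropy log₂(3) = 1.5850 bits
- The more "peaked" or concentrated a distribution, the lower its entropy

Entropies:
  H(A) = 1.4801 bits
  H(B) = 0.6686 bits
  H(C) = 1.5850 bits

Ranking: C > A > B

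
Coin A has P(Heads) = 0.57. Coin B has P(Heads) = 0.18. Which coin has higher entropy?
A

For binary distributions, entropy is maximized at p=0.5 and decreases as p moves toward 0 or 1.

H(A) = H(0.57) = 0.9858 bits
H(B) = H(0.18) = 0.6801 bits

Distribution A (p=0.57) is closer to uniform (p=0.5), so it has higher entropy.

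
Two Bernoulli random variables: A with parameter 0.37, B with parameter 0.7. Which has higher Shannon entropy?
A

For binary distributions, entropy is maximized at p=0.5 and decreases as p moves toward 0 or 1.

H(A) = H(0.37) = 0.9507 bits
H(B) = H(0.7) = 0.8813 bits

Distribution A (p=0.37) is closer to uniform (p=0.5), so it has higher entropy.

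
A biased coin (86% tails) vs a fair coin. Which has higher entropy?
Fair coin

The fair coin is uniform (p=0.5), maximizing binary entropy at 1 bit. The biased coin has H(0.86) ≈ 0.584 bits — its outcome is more predictable, so its entropy is lower.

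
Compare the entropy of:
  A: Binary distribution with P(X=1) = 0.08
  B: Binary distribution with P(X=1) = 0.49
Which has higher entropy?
B

For binary distributions, entropy is maximized at p=0.5 and decreases as p moves toward 0 or 1.

H(A) = H(0.08) = 0.4022 bits
H(B) = H(0.49) = 0.9997 bits

Distribution B (p=0.49) is closer to uniform (p=0.5), so it has higher entropy.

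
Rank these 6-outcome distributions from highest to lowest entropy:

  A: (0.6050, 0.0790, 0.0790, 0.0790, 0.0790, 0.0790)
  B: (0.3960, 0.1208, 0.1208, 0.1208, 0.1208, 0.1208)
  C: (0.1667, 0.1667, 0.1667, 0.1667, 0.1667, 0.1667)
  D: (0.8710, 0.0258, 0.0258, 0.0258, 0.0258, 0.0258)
C > B > A > D

Key insight: Entropy is maximized by uniform distributions and minimized by concentrated distributions.

Entropies:
  H(A) = 1.8851 bits
  H(B) = 2.3710 bits
  H(C) = 2.5850 bits
  H(D) = 0.8542 bits

Ranking: C > B > A > D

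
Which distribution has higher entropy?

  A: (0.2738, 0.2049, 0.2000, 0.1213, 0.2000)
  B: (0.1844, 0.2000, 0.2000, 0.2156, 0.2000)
B

Both distributions are close to uniform, making this a harder comparison.

H(A) = 2.2782 bits
H(B) = 2.3202 bits

The distribution closer to uniform has higher entropy.
Answer: B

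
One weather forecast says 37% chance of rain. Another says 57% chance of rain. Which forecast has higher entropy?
57% forecast

Treat each forecast as a Bernoulli distribution. Binary entropy is maximized at p=0.5 and falls off symmetrically toward 0 or 1. The 57% forecast is closer to 50%, so it is more uncertain. H(37%) ≈ 0.951 bits, H(57%) ≈ 0.986 bits.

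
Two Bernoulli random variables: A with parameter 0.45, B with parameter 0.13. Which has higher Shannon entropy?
A

For binary distributions, entropy is maximized at p=0.5 and decreases as p moves toward 0 or 1.

H(A) = H(0.45) = 0.9928 bits
H(B) = H(0.13) = 0.5574 bits

Distribution A (p=0.45) is closer to uniform (p=0.5), so it has higher entropy.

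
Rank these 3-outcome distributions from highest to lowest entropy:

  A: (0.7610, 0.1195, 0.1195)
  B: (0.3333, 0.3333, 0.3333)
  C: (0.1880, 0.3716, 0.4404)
B > C > A

Key insight: Entropy is maximized by uniform distributions and minimized by concentrated distributions.

- Uniform distributions have maximum entropy log₂(3) = 1.5850 bits
- The more "peaked" or concentrated a distribution, the lower its entropy

Entropies:
  H(A) = 1.0324 bits
  H(B) = 1.5850 bits
  H(C) = 1.5050 bits

Ranking: B > C > A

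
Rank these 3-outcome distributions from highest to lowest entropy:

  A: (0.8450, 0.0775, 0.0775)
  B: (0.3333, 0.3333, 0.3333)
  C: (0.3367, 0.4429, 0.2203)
B > C > A

Key insight: Entropy is maximized by uniform distributions and minimized by concentrated distributions.

- Uniform distributions have maximum entropy log₂(3) = 1.5850 bits
- The more "peaked" or concentrated a distribution, the lower its entropy

Entropies:
  H(A) = 0.7772 bits
  H(B) = 1.5850 bits
  H(C) = 1.5300 bits

Ranking: B > C > A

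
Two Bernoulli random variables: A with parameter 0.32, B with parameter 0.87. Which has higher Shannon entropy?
A

For binary distributions, entropy is maximized at p=0.5 and decreases as p moves toward 0 or 1.

H(A) = H(0.32) = 0.9044 bits
H(B) = H(0.87) = 0.5574 bits

Distribution A (p=0.32) is closer to uniform (p=0.5), so it has higher entropy.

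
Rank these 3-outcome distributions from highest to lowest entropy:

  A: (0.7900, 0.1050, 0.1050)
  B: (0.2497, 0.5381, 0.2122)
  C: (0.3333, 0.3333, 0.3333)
C > B > A

Key insight: Entropy is maximized by uniform distributions and minimized by concentrated distributions.

- Uniform distributions have maximum entropy log₂(3) = 1.5850 bits
- The more "peaked" or concentrated a distribution, the lower its entropy

Entropies:
  H(A) = 0.9515 bits
  H(B) = 1.4555 bits
  H(C) = 1.5850 bits

Ranking: C > B > A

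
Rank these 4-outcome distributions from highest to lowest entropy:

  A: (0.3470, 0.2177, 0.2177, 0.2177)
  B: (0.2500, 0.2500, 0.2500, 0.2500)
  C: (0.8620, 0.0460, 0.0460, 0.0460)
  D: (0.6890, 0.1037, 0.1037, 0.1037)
B > A > D > C

Key insight: Entropy is maximized by uniform distributions and minimized by concentrated distributions.

Entropies:
  H(A) = 1.9663 bits
  H(B) = 2.0000 bits
  H(C) = 0.7977 bits
  H(D) = 1.3872 bits

Ranking: B > A > D > C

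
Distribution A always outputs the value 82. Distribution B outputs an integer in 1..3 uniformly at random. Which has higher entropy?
B

A is deterministic, so H(A) = 0. B is uniform over 3 outcomes, so H(B) = log₂(3) = 1.585 bits. Any distribution with genuine randomness has higher entropy than a deterministic one.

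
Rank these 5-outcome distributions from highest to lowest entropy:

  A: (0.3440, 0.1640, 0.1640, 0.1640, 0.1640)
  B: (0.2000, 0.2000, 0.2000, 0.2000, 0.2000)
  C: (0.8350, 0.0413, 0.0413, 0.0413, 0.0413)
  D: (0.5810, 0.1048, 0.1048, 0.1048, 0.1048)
B > A > D > C

Key insight: Entropy is maximized by uniform distributions and minimized by concentrated distributions.

Entropies:
  H(A) = 2.2406 bits
  H(B) = 2.3219 bits
  H(C) = 0.9761 bits
  H(D) = 1.8190 bits

Ranking: B > A > D > C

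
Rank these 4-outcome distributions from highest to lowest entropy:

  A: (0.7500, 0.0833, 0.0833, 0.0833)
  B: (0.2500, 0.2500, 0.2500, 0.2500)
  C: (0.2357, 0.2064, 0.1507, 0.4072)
B > C > A

Key insight: Entropy is maximized by uniform distributions and minimized by concentrated distributions.

- Uniform distributions have maximum entropy log₂(4) = 2.0000 bits
- The more "peaked" or concentrated a distribution, the lower its entropy

Entropies:
  H(A) = 1.2075 bits
  H(B) = 2.0000 bits
  H(C) = 1.9006 bits

Ranking: B > C > A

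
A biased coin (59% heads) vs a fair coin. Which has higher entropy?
Fair coin

The fair coin is uniform (p=0.5), maximizing binary entropy at 1 bit. The biased coin has H(0.59) ≈ 0.977 bits — its outcome is more predictable, so its entropy is lower.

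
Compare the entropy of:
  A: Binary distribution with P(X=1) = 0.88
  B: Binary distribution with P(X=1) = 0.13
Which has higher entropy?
B

For binary distributions, entropy is maximized at p=0.5 and decreases as p moves toward 0 or 1.

H(A) = H(0.88) = 0.5294 bits
H(B) = H(0.13) = 0.5574 bits

Distribution B (p=0.13) is closer to uniform (p=0.5), so it has higher entropy.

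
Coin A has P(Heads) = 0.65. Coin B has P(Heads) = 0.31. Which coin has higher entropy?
A

For binary distributions, entropy is maximized at p=0.5 and decreases as p moves toward 0 or 1.

H(A) = H(0.65) = 0.9341 bits
H(B) = H(0.31) = 0.8932 bits

Distribution A (p=0.65) is closer to uniform (p=0.5), so it has higher entropy.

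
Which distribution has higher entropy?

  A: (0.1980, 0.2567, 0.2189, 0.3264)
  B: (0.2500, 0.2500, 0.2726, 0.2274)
B

Both distributions are close to uniform, making this a harder comparison.

H(A) = 1.9732 bits
H(B) = 1.9971 bits

The distribution closer to uniform has higher entropy.
Answer: B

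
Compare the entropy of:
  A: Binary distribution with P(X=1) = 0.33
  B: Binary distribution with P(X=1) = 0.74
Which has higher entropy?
A

For binary distributions, entropy is maximized at p=0.5 and decreases as p moves toward 0 or 1.

H(A) = H(0.33) = 0.9149 bits
H(B) = H(0.74) = 0.8267 bits

Distribution A (p=0.33) is closer to uniform (p=0.5), so it has higher entropy.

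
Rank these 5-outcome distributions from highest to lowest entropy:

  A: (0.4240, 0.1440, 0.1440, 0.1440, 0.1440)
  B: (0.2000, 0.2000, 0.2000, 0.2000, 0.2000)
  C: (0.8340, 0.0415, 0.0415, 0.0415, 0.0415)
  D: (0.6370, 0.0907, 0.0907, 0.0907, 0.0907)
B > A > D > C

Key insight: Entropy is maximized by uniform distributions and minimized by concentrated distributions.

Entropies:
  H(A) = 2.1353 bits
  H(B) = 2.3219 bits
  H(C) = 0.9805 bits
  H(D) = 1.6711 bits

Ranking: B > A > D > C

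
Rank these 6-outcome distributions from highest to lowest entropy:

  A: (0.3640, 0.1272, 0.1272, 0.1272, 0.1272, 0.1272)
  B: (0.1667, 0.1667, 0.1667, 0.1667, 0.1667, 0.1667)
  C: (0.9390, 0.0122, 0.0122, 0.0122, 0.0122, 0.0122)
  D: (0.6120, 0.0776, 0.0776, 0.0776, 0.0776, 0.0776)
B > A > D > C

Key insight: Entropy is maximized by uniform distributions and minimized by concentrated distributions.

Entropies:
  H(A) = 2.4227 bits
  H(B) = 2.5850 bits
  H(C) = 0.4730 bits
  H(D) = 1.8644 bits

Ranking: B > A > D > C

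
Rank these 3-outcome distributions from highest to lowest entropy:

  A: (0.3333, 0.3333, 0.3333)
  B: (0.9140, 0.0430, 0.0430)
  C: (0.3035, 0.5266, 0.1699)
A > C > B

Key insight: Entropy is maximized by uniform distributions and minimized by concentrated distributions.

- Uniform distributions have maximum entropy log₂(3) = 1.5850 bits
- The more "peaked" or concentrated a distribution, the lower its entropy

Entropies:
  H(A) = 1.5850 bits
  H(B) = 0.5090 bits
  H(C) = 1.4437 bits

Ranking: A > C > B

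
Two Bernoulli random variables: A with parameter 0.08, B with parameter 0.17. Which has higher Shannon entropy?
B

For binary distributions, entropy is maximized at p=0.5 and decreases as p moves toward 0 or 1.

H(A) = H(0.08) = 0.4022 bits
H(B) = H(0.17) = 0.6577 bits

Distribution B (p=0.17) is closer to uniform (p=0.5), so it has higher entropy.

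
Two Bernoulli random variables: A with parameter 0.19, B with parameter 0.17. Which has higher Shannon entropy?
A

For binary distributions, entropy is maximized at p=0.5 and decreases as p moves toward 0 or 1.

H(A) = H(0.19) = 0.7015 bits
H(B) = H(0.17) = 0.6577 bits

Distribution A (p=0.19) is closer to uniform (p=0.5), so it has higher entropy.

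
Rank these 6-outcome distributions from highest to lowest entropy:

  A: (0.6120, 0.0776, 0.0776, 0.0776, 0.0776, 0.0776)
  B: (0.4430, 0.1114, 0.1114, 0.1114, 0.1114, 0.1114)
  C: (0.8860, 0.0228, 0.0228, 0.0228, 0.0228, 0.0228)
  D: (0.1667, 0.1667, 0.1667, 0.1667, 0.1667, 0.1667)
D > B > A > C

Key insight: Entropy is maximized by uniform distributions and minimized by concentrated distributions.

Entropies:
  H(A) = 1.8644 bits
  H(B) = 2.2839 bits
  H(C) = 0.7766 bits
  H(D) = 2.5850 bits

Ranking: D > B > A > C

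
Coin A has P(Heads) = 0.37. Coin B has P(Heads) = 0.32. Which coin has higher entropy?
A

For binary distributions, entropy is maximized at p=0.5 and decreases as p moves toward 0 or 1.

H(A) = H(0.37) = 0.9507 bits
H(B) = H(0.32) = 0.9044 bits

Distribution A (p=0.37) is closer to uniform (p=0.5), so it has higher entropy.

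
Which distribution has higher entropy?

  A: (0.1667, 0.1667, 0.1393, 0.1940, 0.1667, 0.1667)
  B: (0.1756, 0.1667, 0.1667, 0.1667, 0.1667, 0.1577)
B

Both distributions are close to uniform, making this a harder comparison.

H(A) = 2.5784 bits
H(B) = 2.5843 bits

The distribution closer to uniform has higher entropy.
Answer: B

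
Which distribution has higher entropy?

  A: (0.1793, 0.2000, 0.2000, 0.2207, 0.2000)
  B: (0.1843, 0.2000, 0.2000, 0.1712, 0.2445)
A

Both distributions are close to uniform, making this a harder comparison.

H(A) = 2.3188 bits
H(B) = 2.3112 bits

The distribution closer to uniform has higher entropy.
Answer: A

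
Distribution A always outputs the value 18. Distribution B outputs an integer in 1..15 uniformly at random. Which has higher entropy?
B

A is deterministic, so H(A) = 0. B is uniform over 15 outcomes, so H(B) = log₂(15) = 3.907 bits. Any distribution with genuine randomness has higher entropy than a deterministic one.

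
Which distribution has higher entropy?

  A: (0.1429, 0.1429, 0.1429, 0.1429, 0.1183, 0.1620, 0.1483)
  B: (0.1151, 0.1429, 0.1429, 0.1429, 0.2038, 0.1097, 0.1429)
A

Both distributions are close to uniform, making this a harder comparison.

H(A) = 2.8022 bits
H(B) = 2.7806 bits

The distribution closer to uniform has higher entropy.
Answer: A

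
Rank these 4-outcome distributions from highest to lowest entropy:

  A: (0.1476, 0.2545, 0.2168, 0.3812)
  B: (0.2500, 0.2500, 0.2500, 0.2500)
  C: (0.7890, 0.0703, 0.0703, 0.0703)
B > A > C

Key insight: Entropy is maximized by uniform distributions and minimized by concentrated distributions.

- Uniform distributions have maximum entropy log₂(4) = 2.0000 bits
- The more "peaked" or concentrated a distribution, the lower its entropy

Entropies:
  H(A) = 1.9184 bits
  H(B) = 2.0000 bits
  H(C) = 1.0778 bits

Ranking: B > A > C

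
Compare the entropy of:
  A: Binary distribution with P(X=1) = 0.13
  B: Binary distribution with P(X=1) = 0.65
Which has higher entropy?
B

For binary distributions, entropy is maximized at p=0.5 and decreases as p moves toward 0 or 1.

H(A) = H(0.13) = 0.5574 bits
H(B) = H(0.65) = 0.9341 bits

Distribution B (p=0.65) is closer to uniform (p=0.5), so it has higher entropy.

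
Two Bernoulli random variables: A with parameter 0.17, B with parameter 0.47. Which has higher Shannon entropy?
B

For binary distributions, entropy is maximized at p=0.5 and decreases as p moves toward 0 or 1.

H(A) = H(0.17) = 0.6577 bits
H(B) = H(0.47) = 0.9974 bits

Distribution B (p=0.47) is closer to uniform (p=0.5), so it has higher entropy.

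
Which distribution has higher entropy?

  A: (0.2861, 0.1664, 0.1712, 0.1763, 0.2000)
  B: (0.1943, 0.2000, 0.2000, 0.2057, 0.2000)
B

Both distributions are close to uniform, making this a harder comparison.

H(A) = 2.2888 bits
H(B) = 2.3217 bits

The distribution closer to uniform has higher entropy.
Answer: B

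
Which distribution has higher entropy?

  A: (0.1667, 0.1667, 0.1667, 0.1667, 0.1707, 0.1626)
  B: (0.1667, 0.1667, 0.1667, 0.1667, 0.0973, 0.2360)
A

Both distributions are close to uniform, making this a harder comparison.

H(A) = 2.5848 bits
H(B) = 2.5420 bits

The distribution closer to uniform has higher entropy.
Answer: A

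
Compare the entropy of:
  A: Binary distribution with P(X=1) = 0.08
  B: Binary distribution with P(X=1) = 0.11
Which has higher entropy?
B

For binary distributions, entropy is maximized at p=0.5 and decreases as p moves toward 0 or 1.

H(A) = H(0.08) = 0.4022 bits
H(B) = H(0.11) = 0.4999 bits

Distribution B (p=0.11) is closer to uniform (p=0.5), so it has higher entropy.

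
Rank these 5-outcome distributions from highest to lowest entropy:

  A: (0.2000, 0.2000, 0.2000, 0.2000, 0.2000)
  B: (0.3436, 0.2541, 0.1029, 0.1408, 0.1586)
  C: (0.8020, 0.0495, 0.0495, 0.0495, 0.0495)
A > B > C

Key insight: Entropy is maximized by uniform distributions and minimized by concentrated distributions.

- Uniform distributions have maximum entropy log₂(5) = 2.3219 bits
- The more "peaked" or concentrated a distribution, the lower its entropy

Entropies:
  H(A) = 2.3219 bits
  H(B) = 2.1890 bits
  H(C) = 1.1139 bits

Ranking: A > B > C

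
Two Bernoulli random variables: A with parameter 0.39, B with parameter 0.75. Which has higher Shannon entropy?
A

For binary distributions, entropy is maximized at p=0.5 and decreases as p moves toward 0 or 1.

H(A) = H(0.39) = 0.9648 bits
H(B) = H(0.75) = 0.8113 bits

Distribution A (p=0.39) is closer to uniform (p=0.5), so it has higher entropy.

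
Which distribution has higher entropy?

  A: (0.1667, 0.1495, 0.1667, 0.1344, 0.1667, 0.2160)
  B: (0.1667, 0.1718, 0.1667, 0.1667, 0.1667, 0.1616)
B

Both distributions are close to uniform, making this a harder comparison.

H(A) = 2.5692 bits
H(B) = 2.5847 bits

The distribution closer to uniform has higher entropy.
Answer: B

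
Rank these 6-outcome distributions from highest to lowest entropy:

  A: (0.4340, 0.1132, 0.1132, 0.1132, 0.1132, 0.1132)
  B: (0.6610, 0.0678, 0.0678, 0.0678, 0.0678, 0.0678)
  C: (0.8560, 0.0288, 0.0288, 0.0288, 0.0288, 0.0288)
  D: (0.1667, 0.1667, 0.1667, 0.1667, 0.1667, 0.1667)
D > A > B > C

Key insight: Entropy is maximized by uniform distributions and minimized by concentrated distributions.

Entropies:
  H(A) = 2.3016 bits
  H(B) = 1.7110 bits
  H(C) = 0.9290 bits
  H(D) = 2.5850 bits

Ranking: D > A > B > C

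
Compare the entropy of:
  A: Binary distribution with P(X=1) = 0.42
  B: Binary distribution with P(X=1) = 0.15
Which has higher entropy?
A

For binary distributions, entropy is maximized at p=0.5 and decreases as p moves toward 0 or 1.

H(A) = H(0.42) = 0.9815 bits
H(B) = H(0.15) = 0.6098 bits

Distribution A (p=0.42) is closer to uniform (p=0.5), so it has higher entropy.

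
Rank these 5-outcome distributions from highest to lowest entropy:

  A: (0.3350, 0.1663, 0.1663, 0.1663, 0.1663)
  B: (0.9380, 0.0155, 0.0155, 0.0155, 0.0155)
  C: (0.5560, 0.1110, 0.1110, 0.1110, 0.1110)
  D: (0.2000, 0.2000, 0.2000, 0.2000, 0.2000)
D > A > C > B

Key insight: Entropy is maximized by uniform distributions and minimized by concentrated distributions.

Entropies:
  H(A) = 2.2500 bits
  H(B) = 0.4593 bits
  H(C) = 1.8789 bits
  H(D) = 2.3219 bits

Ranking: D > A > C > B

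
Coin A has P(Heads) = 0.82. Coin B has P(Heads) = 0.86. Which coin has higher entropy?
A

For binary distributions, entropy is maximized at p=0.5 and decreases as p moves toward 0 or 1.

H(A) = H(0.82) = 0.6801 bits
H(B) = H(0.86) = 0.5842 bits

Distribution A (p=0.82) is closer to uniform (p=0.5), so it has higher entropy.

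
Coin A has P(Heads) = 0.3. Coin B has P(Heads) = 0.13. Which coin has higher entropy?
A

For binary distributions, entropy is maximized at p=0.5 and decreases as p moves toward 0 or 1.

H(A) = H(0.3) = 0.8813 bits
H(B) = H(0.13) = 0.5574 bits

Distribution A (p=0.3) is closer to uniform (p=0.5), so it has higher entropy.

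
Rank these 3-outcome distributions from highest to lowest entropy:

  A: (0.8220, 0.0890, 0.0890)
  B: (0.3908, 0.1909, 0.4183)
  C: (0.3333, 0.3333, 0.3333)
C > B > A

Key insight: Entropy is maximized by uniform distributions and minimized by concentrated distributions.

- Uniform distributions have maximum entropy log₂(3) = 1.5850 bits
- The more "peaked" or concentrated a distribution, the lower its entropy

Entropies:
  H(A) = 0.8537 bits
  H(B) = 1.5117 bits
  H(C) = 1.5850 bits

Ranking: C > B > A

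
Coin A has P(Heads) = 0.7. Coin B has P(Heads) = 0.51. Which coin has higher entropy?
B

For binary distributions, entropy is maximized at p=0.5 and decreases as p moves toward 0 or 1.

H(A) = H(0.7) = 0.8813 bits
H(B) = H(0.51) = 0.9997 bits

Distribution B (p=0.51) is closer to uniform (p=0.5), so it has higher entropy.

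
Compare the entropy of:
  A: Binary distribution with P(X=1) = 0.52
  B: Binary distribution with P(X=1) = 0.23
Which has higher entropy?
A

For binary distributions, entropy is maximized at p=0.5 and decreases as p moves toward 0 or 1.

H(A) = H(0.52) = 0.9988 bits
H(B) = H(0.23) = 0.7780 bits

Distribution A (p=0.52) is closer to uniform (p=0.5), so it has higher entropy.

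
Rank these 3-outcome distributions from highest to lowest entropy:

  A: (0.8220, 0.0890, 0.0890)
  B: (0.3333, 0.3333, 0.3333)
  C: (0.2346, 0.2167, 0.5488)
B > C > A

Key insight: Entropy is maximized by uniform distributions and minimized by concentrated distributions.

- Uniform distributions have maximum entropy log₂(3) = 1.5850 bits
- The more "peaked" or concentrated a distribution, the lower its entropy

Entropies:
  H(A) = 0.8537 bits
  H(B) = 1.5850 bits
  H(C) = 1.4439 bits

Ranking: B > C > A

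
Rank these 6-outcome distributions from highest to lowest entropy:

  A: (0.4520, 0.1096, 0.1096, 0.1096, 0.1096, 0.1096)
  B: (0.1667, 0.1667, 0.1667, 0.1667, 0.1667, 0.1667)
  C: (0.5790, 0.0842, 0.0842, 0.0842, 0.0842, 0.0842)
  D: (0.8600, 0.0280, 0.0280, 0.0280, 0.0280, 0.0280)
B > A > C > D

Key insight: Entropy is maximized by uniform distributions and minimized by concentrated distributions.

Entropies:
  H(A) = 2.2658 bits
  H(B) = 2.5850 bits
  H(C) = 1.9594 bits
  H(D) = 0.9093 bits

Ranking: B > A > C > D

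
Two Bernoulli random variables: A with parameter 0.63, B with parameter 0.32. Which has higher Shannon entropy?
A

For binary distributions, entropy is maximized at p=0.5 and decreases as p moves toward 0 or 1.

H(A) = H(0.63) = 0.9507 bits
H(B) = H(0.32) = 0.9044 bits

Distribution A (p=0.63) is closer to uniform (p=0.5), so it has higher entropy.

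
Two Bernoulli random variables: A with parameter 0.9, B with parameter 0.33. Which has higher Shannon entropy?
B

For binary distributions, entropy is maximized at p=0.5 and decreases as p moves toward 0 or 1.

H(A) = H(0.9) = 0.4690 bits
H(B) = H(0.33) = 0.9149 bits

Distribution B (p=0.33) is closer to uniform (p=0.5), so it has higher entropy.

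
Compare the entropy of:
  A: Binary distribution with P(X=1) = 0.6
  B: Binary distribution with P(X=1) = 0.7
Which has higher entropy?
A

For binary distributions, entropy is maximized at p=0.5 and decreases as p moves toward 0 or 1.

H(A) = H(0.6) = 0.9710 bits
H(B) = H(0.7) = 0.8813 bits

Distribution A (p=0.6) is closer to uniform (p=0.5), so it has higher entropy.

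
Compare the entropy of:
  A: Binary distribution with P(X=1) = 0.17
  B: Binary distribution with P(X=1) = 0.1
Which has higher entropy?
A

For binary distributions, entropy is maximized at p=0.5 and decreases as p moves toward 0 or 1.

H(A) = H(0.17) = 0.6577 bits
H(B) = H(0.1) = 0.4690 bits

Distribution A (p=0.17) is closer to uniform (p=0.5), so it has higher entropy.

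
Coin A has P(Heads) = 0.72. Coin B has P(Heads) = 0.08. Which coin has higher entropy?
A

For binary distributions, entropy is maximized at p=0.5 and decreases as p moves toward 0 or 1.

H(A) = H(0.72) = 0.8555 bits
H(B) = H(0.08) = 0.4022 bits

Distribution A (p=0.72) is closer to uniform (p=0.5), so it has higher entropy.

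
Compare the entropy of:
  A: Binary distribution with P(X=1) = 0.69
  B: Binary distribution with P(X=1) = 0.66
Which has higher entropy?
B

For binary distributions, entropy is maximized at p=0.5 and decreases as p moves toward 0 or 1.

H(A) = H(0.69) = 0.8932 bits
H(B) = H(0.66) = 0.9248 bits

Distribution B (p=0.66) is closer to uniform (p=0.5), so it has higher entropy.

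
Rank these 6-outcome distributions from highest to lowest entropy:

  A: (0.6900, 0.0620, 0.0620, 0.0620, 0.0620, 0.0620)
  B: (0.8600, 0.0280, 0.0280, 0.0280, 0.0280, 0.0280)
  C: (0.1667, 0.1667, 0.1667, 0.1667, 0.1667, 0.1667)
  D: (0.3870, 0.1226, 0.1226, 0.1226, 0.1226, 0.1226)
C > D > A > B

Key insight: Entropy is maximized by uniform distributions and minimized by concentrated distributions.

Entropies:
  H(A) = 1.6130 bits
  H(B) = 0.9093 bits
  H(C) = 2.5850 bits
  H(D) = 2.3862 bits

Ranking: C > D > A > B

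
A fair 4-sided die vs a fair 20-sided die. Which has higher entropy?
20-sided die

Both are uniform distributions; for uniform over n outcomes, H = log₂(n). H(4-sided) = log₂(4) = 2.000 bits and H(20-sided) = log₂(20) = 4.322 bits. More outcomes in a uniform distribution means higher entropy.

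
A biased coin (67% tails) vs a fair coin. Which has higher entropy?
Fair coin

The fair coin is uniform (p=0.5), maximizing binary entropy at 1 bit. The biased coin has H(0.67) ≈ 0.915 bits — its outcome is more predictable, so its entropy is lower.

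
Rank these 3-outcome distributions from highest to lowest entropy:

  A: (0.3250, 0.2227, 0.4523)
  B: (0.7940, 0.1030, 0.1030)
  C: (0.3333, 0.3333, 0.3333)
C > A > B

Key insight: Entropy is maximized by uniform distributions and minimized by concentrated distributions.

- Uniform distributions have maximum entropy log₂(3) = 1.5850 bits
- The more "peaked" or concentrated a distribution, the lower its entropy

Entropies:
  H(A) = 1.5272 bits
  H(B) = 0.9398 bits
  H(C) = 1.5850 bits

Ranking: C > A > B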